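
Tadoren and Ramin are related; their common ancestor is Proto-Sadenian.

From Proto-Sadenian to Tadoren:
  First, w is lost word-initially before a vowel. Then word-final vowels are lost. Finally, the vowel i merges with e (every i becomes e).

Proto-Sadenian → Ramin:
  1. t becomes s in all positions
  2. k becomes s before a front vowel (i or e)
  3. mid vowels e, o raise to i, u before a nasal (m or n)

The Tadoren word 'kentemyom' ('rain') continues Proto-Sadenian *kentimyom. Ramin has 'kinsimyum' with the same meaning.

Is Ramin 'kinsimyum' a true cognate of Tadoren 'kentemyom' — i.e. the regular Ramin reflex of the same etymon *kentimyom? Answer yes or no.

no

Derive the expected Ramin reflex of *kentimyom:
Ramin: start from *kentimyom.
  rule 1 (unconditioned shift): kentimyom → kensimyom
  rule 2 (palatalisation): kensimyom → sensimyom
  rule 3 (pre-nasal raising): sensimyom → sinsimyum
  ⇒ Ramin sinsimyum
The regular Ramin reflex would be 'sinsimyum', but the attested form is 'kinsimyum'. The correspondence is irregular, so they are not cognates (the Ramin form has a different source).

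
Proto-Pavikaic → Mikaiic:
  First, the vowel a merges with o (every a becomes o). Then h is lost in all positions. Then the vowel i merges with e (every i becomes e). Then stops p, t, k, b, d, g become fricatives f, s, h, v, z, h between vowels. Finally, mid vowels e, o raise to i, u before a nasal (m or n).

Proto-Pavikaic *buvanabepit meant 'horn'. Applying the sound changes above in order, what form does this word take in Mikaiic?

buvunovefet

Mikaiic: *buvanabepit > buvonobepit > buvonobepet > buvonovefet > buvunovefet  (by vowel merger, vowel merger, intervocalic lenition, pre-nasal raising)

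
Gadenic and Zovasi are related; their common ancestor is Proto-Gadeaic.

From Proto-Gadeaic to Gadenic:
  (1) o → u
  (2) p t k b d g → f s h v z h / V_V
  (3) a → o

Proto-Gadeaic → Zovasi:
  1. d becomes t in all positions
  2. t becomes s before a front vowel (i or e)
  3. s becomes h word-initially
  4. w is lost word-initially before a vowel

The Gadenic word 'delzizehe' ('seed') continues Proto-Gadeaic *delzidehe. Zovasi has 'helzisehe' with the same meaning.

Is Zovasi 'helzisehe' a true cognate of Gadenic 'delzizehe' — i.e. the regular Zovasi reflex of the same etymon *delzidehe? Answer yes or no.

Derive the expected Zovasi reflex of *delzidehe:
Zovasi: *delzidehe
  delzidehe → telzitehe   [unconditioned shift]
  telzitehe → selzisehe   [palatalisation]
  selzisehe → helzisehe   [debuccalisation]
  helzisehe (rule 4 does not apply)
  giving Zovasi helzisehe.
Zovasi 'helzisehe' matches the regular reflex exactly, so the pair is cognate.

yes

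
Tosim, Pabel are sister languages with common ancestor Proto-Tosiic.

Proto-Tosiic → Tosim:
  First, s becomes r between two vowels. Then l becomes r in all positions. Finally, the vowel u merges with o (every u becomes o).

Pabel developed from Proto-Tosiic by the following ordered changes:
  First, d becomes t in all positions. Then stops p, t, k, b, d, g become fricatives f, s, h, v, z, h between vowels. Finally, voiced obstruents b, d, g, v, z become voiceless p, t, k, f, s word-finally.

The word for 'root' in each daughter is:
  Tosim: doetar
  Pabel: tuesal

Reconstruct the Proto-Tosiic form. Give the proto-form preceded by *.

*duetal

Position 6: Tosim has r, Pabel has l. Pabel preserves l here (none of its changes turn any other segment into l), so the proto-segment is *l.
Position 4: Tosim has t, Pabel has s. Tosim preserves t here (none of its changes turn any other segment into t), so the proto-segment is *t.
Continuing position by position gives *duetal; check it forward:
Tosim: *duetal
  duetal (rule 1 does not apply)
  duetal → duetar   [unconditioned shift]
  duetar → doetar   [vowel merger]
  giving Tosim doetar.
Pabel: *duetal
  duetal → tuetal   [unconditioned shift]
  tuetal → tuesal   [intervocalic lenition]
  tuesal (rule 3 does not apply)
  giving Pabel tuesal.
*duetal is the unique common source.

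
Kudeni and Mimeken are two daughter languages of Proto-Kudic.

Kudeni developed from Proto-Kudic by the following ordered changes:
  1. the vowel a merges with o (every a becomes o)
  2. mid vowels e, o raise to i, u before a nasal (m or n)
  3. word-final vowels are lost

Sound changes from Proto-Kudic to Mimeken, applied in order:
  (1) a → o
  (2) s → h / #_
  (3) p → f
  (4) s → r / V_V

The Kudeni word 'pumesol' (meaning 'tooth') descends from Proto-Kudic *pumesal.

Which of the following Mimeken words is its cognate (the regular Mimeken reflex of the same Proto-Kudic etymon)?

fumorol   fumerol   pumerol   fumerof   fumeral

fumerol

Mimeken: *pumesal
  pumesal → pumesol   [vowel merger]
  pumesol (rule 2 does not apply)
  pumesol → fumesol   [unconditioned shift]
  fumesol → fumerol   [rhotacism]
  giving Mimeken fumerol.
Only 'fumerol' matches the regular Mimeken development of *pumesal.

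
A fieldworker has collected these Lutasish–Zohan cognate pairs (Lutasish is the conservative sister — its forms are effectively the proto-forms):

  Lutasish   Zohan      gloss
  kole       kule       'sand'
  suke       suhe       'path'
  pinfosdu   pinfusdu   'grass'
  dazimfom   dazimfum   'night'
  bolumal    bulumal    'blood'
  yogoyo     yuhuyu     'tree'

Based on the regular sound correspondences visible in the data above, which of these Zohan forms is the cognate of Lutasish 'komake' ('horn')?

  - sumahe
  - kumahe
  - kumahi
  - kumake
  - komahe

kumahe

dazimfom ~ dazimfum — Lutasish o corresponds to Zohan u after a consonant, before a nasal.
suke ~ suhe — Lutasish k corresponds to Zohan h between vowels (before a front vowel).
Applying these to Lutasish 'komake':
  komake → kumake   (o→u after a consonant, before a nasal)
  kumake → kumahe   (k→h between vowels (before a front vowel))
So the Zohan cognate is 'kumahe'.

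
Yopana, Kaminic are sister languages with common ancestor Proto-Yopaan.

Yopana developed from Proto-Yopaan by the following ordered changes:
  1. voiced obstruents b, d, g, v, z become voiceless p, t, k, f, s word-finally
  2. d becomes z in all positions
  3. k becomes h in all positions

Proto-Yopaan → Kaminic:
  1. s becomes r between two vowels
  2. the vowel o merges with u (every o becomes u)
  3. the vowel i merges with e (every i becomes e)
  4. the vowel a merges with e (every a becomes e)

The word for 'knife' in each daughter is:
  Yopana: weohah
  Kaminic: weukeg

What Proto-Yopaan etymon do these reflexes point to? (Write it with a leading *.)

*weokag

Position 5: Yopana has a, Kaminic has e. Yopana preserves a here (none of its changes turn any other segment into a), so the proto-segment is *a.
Position 6: Yopana has h, Kaminic has g. Kaminic preserves g here (none of its changes turn any other segment into g), so the proto-segment is *g.
Position 3: Yopana has o, Kaminic has u. Yopana preserves o here (none of its changes turn any other segment into o), so the proto-segment is *o.
Continuing position by position gives *weokag; check it forward:
Yopana: *weokag
  weokag → weokak   [final devoicing]
  weokak (rule 2 does not apply)
  weokak → weohah   [unconditioned shift]
  giving Yopana weohah.
Kaminic: *weokag > weukag > weukeg  (by vowel merger, vowel merger)
No other proto-form is consistent with every reflex, so the reconstruction is *weokag.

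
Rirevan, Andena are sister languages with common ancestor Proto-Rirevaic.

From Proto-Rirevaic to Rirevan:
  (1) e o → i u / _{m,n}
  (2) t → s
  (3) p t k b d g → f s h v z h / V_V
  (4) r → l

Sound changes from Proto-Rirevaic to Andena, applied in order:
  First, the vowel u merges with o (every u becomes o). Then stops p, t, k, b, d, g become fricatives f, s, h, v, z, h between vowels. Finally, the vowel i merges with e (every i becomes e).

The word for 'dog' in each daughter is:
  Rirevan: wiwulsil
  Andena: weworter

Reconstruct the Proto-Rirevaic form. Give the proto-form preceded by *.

Position 6: Rirevan has s, Andena has t. Andena preserves t here (none of its changes turn any other segment into t), so the proto-segment is *t.
Position 7: Rirevan has i, Andena has e. Taking the neighbouring segments as reconstructed: Rirevan i can only go back to *i; Andena e could go back to *e or *i — the one source consistent with every daughter is *i.
Verify the candidate proto-form against each daughter:
Rirevan: start from *wiwurtir.
  rule 1: no change — wiwurtir
  rule 2 (unconditioned shift): wiwurtir → wiwursir
  rule 3: no change — wiwursir
  rule 4 (unconditioned shift): wiwursir → wiwulsil
  ⇒ Rirevan wiwulsil
Andena: *wiwurtir > wiwortir > weworter  (by vowel merger, vowel merger)
No other proto-form is consistent with every reflex, so the reconstruction is *wiwurtir.

*wiwurtir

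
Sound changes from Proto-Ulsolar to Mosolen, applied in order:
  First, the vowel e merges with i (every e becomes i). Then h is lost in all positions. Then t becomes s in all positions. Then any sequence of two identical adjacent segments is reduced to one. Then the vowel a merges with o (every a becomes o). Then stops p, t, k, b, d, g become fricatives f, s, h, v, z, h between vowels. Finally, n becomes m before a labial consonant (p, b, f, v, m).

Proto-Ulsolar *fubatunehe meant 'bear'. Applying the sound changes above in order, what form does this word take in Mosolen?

Mosolen: *fubatunehe > fubatunihi > fubatunii > fubasunii > fubasuni > fubosuni > fuvosuni  (by vowel merger, h-loss, unconditioned shift, degemination, vowel merger, intervocalic lenition)

fuvosuni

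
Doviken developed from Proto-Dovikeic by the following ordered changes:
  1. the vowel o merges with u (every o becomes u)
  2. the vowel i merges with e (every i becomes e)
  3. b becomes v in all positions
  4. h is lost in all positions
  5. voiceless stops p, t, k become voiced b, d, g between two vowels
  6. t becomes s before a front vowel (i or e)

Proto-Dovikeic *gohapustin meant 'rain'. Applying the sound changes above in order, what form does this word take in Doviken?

Doviken: *gohapustin
  gohapustin → guhapustin   [vowel merger]
  guhapustin → guhapusten   [vowel merger]
  guhapusten (rule 3 does not apply)
  guhapusten → guapusten   [h-loss]
  guapusten → guabusten   [intervocalic voicing]
  guabusten → guabussen   [palatalisation]
  giving Doviken guabussen.

guabussen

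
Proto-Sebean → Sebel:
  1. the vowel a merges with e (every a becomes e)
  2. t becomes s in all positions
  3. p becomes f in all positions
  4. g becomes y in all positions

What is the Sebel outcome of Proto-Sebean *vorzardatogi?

vorzerdesoyi

Sebel: *vorzardatogi
  vorzardatogi → vorzerdetogi   [vowel merger]
  vorzerdetogi → vorzerdesogi   [unconditioned shift]
  vorzerdesogi (rule 3 does not apply)
  vorzerdesogi → vorzerdesoyi   [unconditioned shift]
  giving Sebel vorzerdesoyi.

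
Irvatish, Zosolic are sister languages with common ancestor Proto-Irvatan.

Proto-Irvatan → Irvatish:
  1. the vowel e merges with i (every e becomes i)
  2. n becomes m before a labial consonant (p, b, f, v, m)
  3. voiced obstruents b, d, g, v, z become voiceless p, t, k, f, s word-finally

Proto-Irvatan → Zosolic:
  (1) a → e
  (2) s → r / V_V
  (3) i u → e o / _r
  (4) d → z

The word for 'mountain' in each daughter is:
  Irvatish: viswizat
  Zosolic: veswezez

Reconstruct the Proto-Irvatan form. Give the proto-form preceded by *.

*veswezad

Position 2: Irvatish has i, Zosolic has e. Taking the neighbouring segments as reconstructed: Irvatish i could go back to *e or *i; Zosolic e could go back to *a or *e — the one source consistent with every daughter is *e.
Position 7: Irvatish has a, Zosolic has e. Irvatish preserves a here (none of its changes turn any other segment into a), so the proto-segment is *a.
Continuing position by position gives *veswezad; check it forward:
Irvatish: *veswezad > viswizad > viswizat  (by vowel merger, final devoicing)
Zosolic: *veswezad > veswezed > veswezez  (by vowel merger, unconditioned shift)
*veswezad is the unique common source.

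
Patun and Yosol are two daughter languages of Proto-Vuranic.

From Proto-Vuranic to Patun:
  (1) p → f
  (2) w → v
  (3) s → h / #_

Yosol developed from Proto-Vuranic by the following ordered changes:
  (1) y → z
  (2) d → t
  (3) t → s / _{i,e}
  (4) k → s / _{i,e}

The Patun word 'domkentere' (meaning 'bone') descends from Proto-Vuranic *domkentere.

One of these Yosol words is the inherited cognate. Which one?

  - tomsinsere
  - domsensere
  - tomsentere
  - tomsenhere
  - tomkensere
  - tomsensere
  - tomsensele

tomsensere

Yosol: start from *domkentere.
  rule 1: no change — domkentere
  rule 2 (unconditioned shift): domkentere → tomkentere
  rule 3 (palatalisation): tomkentere → tomkensere
  rule 4 (palatalisation): tomkensere → tomsensere
  ⇒ Yosol tomsensere
Only 'tomsensere' matches the regular Yosol development of *domkentere.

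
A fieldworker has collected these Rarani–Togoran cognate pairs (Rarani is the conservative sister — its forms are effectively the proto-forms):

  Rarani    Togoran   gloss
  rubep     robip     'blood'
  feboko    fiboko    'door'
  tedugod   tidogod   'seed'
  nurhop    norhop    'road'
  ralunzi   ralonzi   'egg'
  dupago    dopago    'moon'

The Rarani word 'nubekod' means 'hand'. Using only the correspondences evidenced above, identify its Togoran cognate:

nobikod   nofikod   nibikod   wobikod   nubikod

nobikod

rubep ~ robip — Rarani u corresponds to Togoran o after a consonant, before a labial obstruent.
tedugod ~ tidogod — Rarani e corresponds to Togoran i after a consonant, before a consonant other than r, m, n, p, b, f, v.
Applying these to Rarani 'nubekod':
  nubekod → nobekod   (u→o after a consonant, before a labial obstruent)
  nobekod → nobikod   (e→i after a consonant, before a consonant other than r, m, n, p, b, f, v)
So the Togoran cognate is 'nobikod'.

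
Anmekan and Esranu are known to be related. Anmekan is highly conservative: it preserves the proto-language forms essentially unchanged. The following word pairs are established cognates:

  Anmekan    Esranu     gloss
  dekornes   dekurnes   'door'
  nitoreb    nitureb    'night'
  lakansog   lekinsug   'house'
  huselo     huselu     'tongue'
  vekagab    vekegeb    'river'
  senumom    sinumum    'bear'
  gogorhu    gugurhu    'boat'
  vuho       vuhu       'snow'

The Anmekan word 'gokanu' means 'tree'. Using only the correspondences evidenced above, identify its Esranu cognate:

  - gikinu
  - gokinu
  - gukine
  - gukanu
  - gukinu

gukinu

lakansog ~ lekinsug, gogorhu ~ gugurhu — Anmekan o corresponds to Esranu u after a consonant, before a consonant other than r, m, n, p, b, f, v.
lakansog ~ lekinsug — Anmekan a corresponds to Esranu i after a consonant, before a nasal.
Applying these to Anmekan 'gokanu':
  gokanu → gukanu   (o→u after a consonant, before a consonant other than r, m, n, p, b, f, v)
  gukanu → gukinu   (a→i after a consonant, before a nasal)
So the Esranu cognate is 'gukinu'.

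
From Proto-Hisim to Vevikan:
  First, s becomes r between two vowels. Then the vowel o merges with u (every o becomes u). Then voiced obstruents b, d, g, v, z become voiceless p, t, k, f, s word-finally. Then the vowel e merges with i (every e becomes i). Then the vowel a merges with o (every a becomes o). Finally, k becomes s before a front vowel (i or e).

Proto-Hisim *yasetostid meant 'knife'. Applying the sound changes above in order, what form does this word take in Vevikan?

yoritustit

Vevikan: start from *yasetostid.
  rule 1 (rhotacism): yasetostid → yaretostid
  rule 2 (vowel merger): yaretostid → yaretustid
  rule 3 (final devoicing): yaretustid → yaretustit
  rule 4 (vowel merger): yaretustit → yaritustit
  rule 5 (vowel merger): yaritustit → yoritustit
  rule 6: no change — yoritustit
  ⇒ Vevikan yoritustit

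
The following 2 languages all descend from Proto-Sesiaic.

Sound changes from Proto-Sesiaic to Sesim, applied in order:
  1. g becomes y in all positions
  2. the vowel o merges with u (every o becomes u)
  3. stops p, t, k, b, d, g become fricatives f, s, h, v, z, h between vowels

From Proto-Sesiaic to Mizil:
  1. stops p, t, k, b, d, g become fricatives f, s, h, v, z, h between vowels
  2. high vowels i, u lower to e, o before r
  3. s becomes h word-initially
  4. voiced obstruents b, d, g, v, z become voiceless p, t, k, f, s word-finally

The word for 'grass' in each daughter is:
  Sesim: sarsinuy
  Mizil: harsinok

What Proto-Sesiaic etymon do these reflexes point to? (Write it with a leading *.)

*sarsinog

Position 1: Sesim has s, Mizil has h. Taking the neighbouring segments as reconstructed: Sesim s can only go back to *s; Mizil h could go back to *s or *h — the one source consistent with every daughter is *s.
Position 7: Sesim has u, Mizil has o. Taking the neighbouring segments as reconstructed: Sesim u could go back to *o or *u; Mizil o can only go back to *o — the one source consistent with every daughter is *o.
Position 8: Sesim has y, Mizil has k. Taking the neighbouring segments as reconstructed: Sesim y could go back to *g or *y; Mizil k could go back to *k or *g — the one source consistent with every daughter is *g.
This points to *sarsinog. Verify forward in each daughter:
Sesim: *sarsinog
  sarsinog → sarsinoy   [unconditioned shift]
  sarsinoy → sarsinuy   [vowel merger]
  sarsinuy (rule 3 does not apply)
  giving Sesim sarsinuy.
Mizil: start from *sarsinog.
  rule 1: no change — sarsinog
  rule 2: no change — sarsinog
  rule 3 (debuccalisation): sarsinog → harsinog
  rule 4 (final devoicing): harsinog → harsinok
  ⇒ Mizil harsinok
*sarsinog is the unique common source.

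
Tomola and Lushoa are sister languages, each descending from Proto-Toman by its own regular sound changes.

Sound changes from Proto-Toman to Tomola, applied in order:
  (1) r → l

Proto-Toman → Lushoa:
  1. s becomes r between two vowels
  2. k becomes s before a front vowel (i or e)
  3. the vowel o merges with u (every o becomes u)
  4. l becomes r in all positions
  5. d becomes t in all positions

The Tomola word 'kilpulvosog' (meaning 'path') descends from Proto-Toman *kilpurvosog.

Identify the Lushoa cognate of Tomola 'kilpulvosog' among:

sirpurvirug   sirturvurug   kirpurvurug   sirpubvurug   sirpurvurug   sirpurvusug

Lushoa: *kilpurvosog
  kilpurvosog → kilpurvorog   [rhotacism]
  kilpurvorog → silpurvorog   [palatalisation]
  silpurvorog → silpurvurug   [vowel merger]
  silpurvurug → sirpurvurug   [unconditioned shift]
  sirpurvurug (rule 5 does not apply)
  giving Lushoa sirpurvurug.
Only 'sirpurvurug' matches the regular Lushoa development of *kilpurvosog.

sirpurvurug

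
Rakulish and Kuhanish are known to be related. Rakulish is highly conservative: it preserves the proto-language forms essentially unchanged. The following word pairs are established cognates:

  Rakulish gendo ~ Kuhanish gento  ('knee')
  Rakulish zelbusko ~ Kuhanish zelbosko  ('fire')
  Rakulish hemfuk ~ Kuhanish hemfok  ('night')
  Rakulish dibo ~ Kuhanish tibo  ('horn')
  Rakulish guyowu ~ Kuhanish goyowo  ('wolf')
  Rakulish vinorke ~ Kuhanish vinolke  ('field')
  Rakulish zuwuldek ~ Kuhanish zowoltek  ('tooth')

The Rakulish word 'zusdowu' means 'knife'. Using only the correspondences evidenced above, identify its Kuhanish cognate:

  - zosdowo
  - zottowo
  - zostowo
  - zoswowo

zostowo

zelbusko ~ zelbosko, hemfuk ~ hemfok — Rakulish u corresponds to Kuhanish o after a consonant, before a consonant other than r, m, n, p, b, f, v.
gendo ~ gento — Rakulish d corresponds to Kuhanish t after a consonant, before a back vowel.
guyowu ~ goyowo — Rakulish u corresponds to Kuhanish o word-finally.
Applying these to Rakulish 'zusdowu':
  zusdowu → zosdowu   (u→o after a consonant, before a consonant other than r, m, n, p, b, f, v)
  zosdowu → zostowu   (d→t after a consonant, before a back vowel)
  zostowu → zostowo   (u→o word-finally)
So the Kuhanish cognate is 'zostowo'.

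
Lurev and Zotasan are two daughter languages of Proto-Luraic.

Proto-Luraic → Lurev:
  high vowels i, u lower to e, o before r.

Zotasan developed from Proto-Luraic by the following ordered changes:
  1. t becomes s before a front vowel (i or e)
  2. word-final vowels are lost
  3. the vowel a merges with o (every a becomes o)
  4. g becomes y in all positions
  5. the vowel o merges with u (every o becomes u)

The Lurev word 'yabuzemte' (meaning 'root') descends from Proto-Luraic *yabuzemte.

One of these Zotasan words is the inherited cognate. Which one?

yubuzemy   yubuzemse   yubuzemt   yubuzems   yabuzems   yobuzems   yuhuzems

Zotasan: *yabuzemte > yabuzemse > yabuzems > yobuzems > yubuzems  (by palatalisation, apocope, vowel merger, vowel merger)
Among the options, 'yubuzems' alone shows every Zotasan change applied in order.

yubuzems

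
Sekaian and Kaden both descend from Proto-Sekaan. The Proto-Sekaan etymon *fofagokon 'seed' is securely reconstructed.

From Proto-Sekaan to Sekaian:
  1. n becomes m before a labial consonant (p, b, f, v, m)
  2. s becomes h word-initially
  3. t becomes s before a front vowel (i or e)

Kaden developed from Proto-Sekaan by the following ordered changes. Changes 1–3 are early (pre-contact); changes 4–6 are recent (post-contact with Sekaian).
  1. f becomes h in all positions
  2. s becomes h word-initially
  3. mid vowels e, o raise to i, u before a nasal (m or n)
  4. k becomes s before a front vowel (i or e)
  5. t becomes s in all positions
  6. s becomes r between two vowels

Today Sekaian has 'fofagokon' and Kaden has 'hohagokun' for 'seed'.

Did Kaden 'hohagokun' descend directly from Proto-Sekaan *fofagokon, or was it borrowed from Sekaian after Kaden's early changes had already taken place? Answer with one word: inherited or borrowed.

inherited

If inherited, *fofagokon would pass through all of Kaden's changes:
Kaden: start from *fofagokon.
  rule 1 (unconditioned shift): fofagokon → hohagokon
  rule 2: no change — hohagokon
  rule 3 (pre-nasal raising): hohagokon → hohagokun
  rule 4: no change — hohagokun
  rule 5: no change — hohagokun
  rule 6: no change — hohagokun
  ⇒ Kaden hohagokun
If borrowed from Sekaian 'fofagokon' after the early changes, it would undergo only the recent ones:
  rule 4 (palatalisation): no change (fofagokon)
  rule 5 (unconditioned shift): no change (fofagokon)
  rule 6 (rhotacism): no change (fofagokon)
  ⇒ as a loan: fofagokon
Kaden 'hohagokun' matches the inherited outcome exactly, so it is an inherited cognate, not a loan.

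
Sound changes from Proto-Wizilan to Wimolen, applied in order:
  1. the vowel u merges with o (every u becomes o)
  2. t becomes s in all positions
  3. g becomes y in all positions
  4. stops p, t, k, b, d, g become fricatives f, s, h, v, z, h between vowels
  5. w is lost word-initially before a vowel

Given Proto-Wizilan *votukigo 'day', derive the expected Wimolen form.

Wimolen: *votukigo > votokigo > vosokigo > vosokiyo > vosohiyo  (by vowel merger, unconditioned shift, unconditioned shift, intervocalic lenition)

vosohiyo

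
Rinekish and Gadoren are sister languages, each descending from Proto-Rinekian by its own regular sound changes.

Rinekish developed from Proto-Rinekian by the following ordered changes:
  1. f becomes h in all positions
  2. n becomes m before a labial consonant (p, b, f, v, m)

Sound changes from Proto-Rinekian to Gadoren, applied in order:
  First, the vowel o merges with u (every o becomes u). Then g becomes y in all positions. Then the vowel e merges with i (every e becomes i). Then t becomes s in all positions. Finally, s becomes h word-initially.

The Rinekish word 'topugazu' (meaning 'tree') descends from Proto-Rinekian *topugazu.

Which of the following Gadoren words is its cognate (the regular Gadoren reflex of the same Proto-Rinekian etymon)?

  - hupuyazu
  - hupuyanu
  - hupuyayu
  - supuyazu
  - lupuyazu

Gadoren: *topugazu > tupugazu > tupuyazu > supuyazu > hupuyazu  (by vowel merger, unconditioned shift, unconditioned shift, debuccalisation)
Among the options, 'hupuyazu' alone shows every Gadoren change applied in order.

hupuyazu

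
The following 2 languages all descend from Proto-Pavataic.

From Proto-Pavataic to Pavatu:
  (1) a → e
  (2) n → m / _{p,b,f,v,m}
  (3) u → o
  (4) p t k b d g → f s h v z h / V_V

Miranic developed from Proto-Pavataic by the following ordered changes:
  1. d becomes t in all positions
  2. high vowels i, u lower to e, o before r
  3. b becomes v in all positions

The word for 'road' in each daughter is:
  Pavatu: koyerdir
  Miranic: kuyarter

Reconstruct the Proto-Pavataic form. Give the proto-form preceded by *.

*kuyardir

Position 4: Pavatu has e, Miranic has a. Miranic preserves a here (none of its changes turn any other segment into a), so the proto-segment is *a.
Position 6: Pavatu has d, Miranic has t. Pavatu preserves d here (none of its changes turn any other segment into d), so the proto-segment is *d.
Position 2: Pavatu has o, Miranic has u. Miranic preserves u here (none of its changes turn any other segment into u), so the proto-segment is *u.
This points to *kuyardir. Verify forward in each daughter:
Pavatu: *kuyardir > kuyerdir > koyerdir  (by vowel merger, vowel merger)
Miranic: *kuyardir > kuyartir > kuyarter  (by unconditioned shift, pre-rhotic lowering)
*kuyardir is the unique common source.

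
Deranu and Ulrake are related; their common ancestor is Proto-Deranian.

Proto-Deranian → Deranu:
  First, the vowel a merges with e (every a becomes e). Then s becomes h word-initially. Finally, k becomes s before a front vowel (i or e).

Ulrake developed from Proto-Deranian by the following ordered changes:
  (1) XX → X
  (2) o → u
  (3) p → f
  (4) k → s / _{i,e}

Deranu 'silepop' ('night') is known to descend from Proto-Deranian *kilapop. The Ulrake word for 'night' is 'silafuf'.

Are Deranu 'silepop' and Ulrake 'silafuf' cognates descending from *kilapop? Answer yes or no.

yes

Derive the expected Ulrake reflex of *kilapop:
Ulrake: start from *kilapop.
  rule 1: no change — kilapop
  rule 2 (vowel merger): kilapop → kilapup
  rule 3 (unconditioned shift): kilapup → kilafuf
  rule 4 (palatalisation): kilafuf → silafuf
  ⇒ Ulrake silafuf
Ulrake 'silafuf' matches the regular reflex exactly, so the pair is cognate.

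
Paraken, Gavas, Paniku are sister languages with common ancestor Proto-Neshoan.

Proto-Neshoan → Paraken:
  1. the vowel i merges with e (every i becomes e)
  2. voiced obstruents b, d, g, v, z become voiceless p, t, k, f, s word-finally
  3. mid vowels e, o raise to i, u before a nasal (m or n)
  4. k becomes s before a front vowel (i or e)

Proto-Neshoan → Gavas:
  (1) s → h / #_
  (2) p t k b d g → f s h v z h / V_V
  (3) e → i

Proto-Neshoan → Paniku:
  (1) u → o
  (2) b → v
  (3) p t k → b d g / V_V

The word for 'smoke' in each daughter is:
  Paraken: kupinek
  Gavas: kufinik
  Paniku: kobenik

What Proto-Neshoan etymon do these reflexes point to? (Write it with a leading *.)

*kupenik

Position 4: Paraken has i, Gavas has i, Paniku has e. Paniku preserves e here (none of its changes turn any other segment into e), so the proto-segment is *e.
Position 6: Paraken has e, Gavas has i, Paniku has i. Paniku preserves i here (none of its changes turn any other segment into i), so the proto-segment is *i.
Position 2: Paraken has u, Gavas has u, Paniku has o. Gavas preserves u here (none of its changes turn any other segment into u), so the proto-segment is *u.
Verify the candidate proto-form against each daughter:
Paraken: start from *kupenik.
  rule 1 (vowel merger): kupenik → kupenek
  rule 2: no change — kupenek
  rule 3 (pre-nasal raising): kupenek → kupinek
  rule 4: no change — kupinek
  ⇒ Paraken kupinek
Gavas: *kupenik > kufenik > kufinik  (by intervocalic lenition, vowel merger)
Paniku: start from *kupenik.
  rule 1 (vowel merger): kupenik → kopenik
  rule 2: no change — kopenik
  rule 3 (intervocalic voicing): kopenik → kobenik
  ⇒ Paniku kobenik
*kupenik is the unique common source.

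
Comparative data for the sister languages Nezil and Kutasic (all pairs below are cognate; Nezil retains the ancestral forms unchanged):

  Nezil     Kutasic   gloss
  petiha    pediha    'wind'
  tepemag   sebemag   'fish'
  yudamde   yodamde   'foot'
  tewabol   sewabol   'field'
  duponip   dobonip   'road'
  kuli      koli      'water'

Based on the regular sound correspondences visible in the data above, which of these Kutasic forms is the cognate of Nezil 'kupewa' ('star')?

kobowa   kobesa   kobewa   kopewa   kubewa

kobewa

duponip ~ dobonip — Nezil u corresponds to Kutasic o after a consonant, before a labial obstruent.
tepemag ~ sebemag — Nezil p corresponds to Kutasic b between vowels (before a front vowel).
Applying these to Nezil 'kupewa':
  kupewa → kopewa   (u→o after a consonant, before a labial obstruent)
  kopewa → kobewa   (p→b between vowels (before a front vowel))
So the Kutasic cognate is 'kobewa'.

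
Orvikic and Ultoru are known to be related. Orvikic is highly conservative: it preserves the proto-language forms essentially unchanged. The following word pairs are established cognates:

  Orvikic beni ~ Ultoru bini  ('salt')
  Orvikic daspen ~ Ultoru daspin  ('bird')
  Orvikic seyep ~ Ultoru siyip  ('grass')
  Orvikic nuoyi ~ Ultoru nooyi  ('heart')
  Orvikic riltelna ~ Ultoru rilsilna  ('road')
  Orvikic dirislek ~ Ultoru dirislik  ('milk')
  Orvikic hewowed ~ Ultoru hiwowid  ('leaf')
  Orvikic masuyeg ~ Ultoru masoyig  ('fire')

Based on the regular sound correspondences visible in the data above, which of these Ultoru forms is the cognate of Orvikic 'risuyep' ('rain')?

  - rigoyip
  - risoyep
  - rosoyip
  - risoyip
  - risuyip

risoyip

masuyeg ~ masoyig — Orvikic u corresponds to Ultoru o after a consonant, before a consonant other than r, m, n, p, b, f, v.
seyep ~ siyip — Orvikic e corresponds to Ultoru i after a consonant, before a labial obstruent.
Applying these to Orvikic 'risuyep':
  risuyep → risoyep   (u→o after a consonant, before a consonant other than r, m, n, p, b, f, v)
  risoyep → risoyip   (e→i after a consonant, before a labial obstruent)
So the Ultoru cognate is 'risoyip'.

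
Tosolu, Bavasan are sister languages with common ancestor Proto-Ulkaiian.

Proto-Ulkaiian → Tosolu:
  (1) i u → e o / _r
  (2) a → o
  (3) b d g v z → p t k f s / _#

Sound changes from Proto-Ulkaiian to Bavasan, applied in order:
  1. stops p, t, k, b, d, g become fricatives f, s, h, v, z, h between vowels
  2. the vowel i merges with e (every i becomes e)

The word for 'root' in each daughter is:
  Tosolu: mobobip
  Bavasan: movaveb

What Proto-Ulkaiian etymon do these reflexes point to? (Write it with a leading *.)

*mobabib

Position 6: Tosolu has i, Bavasan has e. Tosolu preserves i here (none of its changes turn any other segment into i), so the proto-segment is *i.
Position 7: Tosolu has p, Bavasan has b. Bavasan preserves b here (none of its changes turn any other segment into b), so the proto-segment is *b.
Position 5: Tosolu has b, Bavasan has v. Tosolu preserves b here (none of its changes turn any other segment into b), so the proto-segment is *b.
Verify the candidate proto-form against each daughter:
Tosolu: *mobabib > mobobib > mobobip  (by vowel merger, final devoicing)
Bavasan: *mobabib > movavib > movaveb  (by intervocalic lenition, vowel merger)
Only *mobabib yields all of Tosolu mobobip, Bavasan movaveb.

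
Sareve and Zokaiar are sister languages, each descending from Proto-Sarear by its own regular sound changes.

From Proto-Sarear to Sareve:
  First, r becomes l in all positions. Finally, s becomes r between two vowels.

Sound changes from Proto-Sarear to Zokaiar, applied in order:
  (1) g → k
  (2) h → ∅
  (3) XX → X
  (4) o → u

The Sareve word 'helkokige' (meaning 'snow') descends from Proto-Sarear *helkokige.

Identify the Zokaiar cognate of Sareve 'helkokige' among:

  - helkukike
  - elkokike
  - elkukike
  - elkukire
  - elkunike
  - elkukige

elkukike

Zokaiar: start from *helkokige.
  rule 1 (unconditioned shift): helkokige → helkokike
  rule 2 (h-loss): helkokike → elkokike
  rule 3: no change — elkokike
  rule 4 (vowel merger): elkokike → elkukike
  ⇒ Zokaiar elkukike
Only 'elkukike' matches the regular Zokaiar development of *helkokige.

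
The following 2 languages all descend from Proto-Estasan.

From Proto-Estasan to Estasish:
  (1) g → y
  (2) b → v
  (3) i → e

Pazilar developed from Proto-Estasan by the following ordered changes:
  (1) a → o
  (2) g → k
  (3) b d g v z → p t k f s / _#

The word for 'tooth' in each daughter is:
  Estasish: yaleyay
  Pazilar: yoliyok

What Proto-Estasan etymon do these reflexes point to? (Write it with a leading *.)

*yaliyag

Position 6: Estasish has a, Pazilar has o. Estasish preserves a here (none of its changes turn any other segment into a), so the proto-segment is *a.
Position 7: Estasish has y, Pazilar has k. Taking the neighbouring segments as reconstructed: Estasish y could go back to *g or *y; Pazilar k could go back to *k or *g — the one source consistent with every daughter is *g.
Position 4: Estasish has e, Pazilar has i. Pazilar preserves i here (none of its changes turn any other segment into i), so the proto-segment is *i.
Verify the candidate proto-form against each daughter:
Estasish: *yaliyag > yaliyay > yaleyay  (by unconditioned shift, vowel merger)
Pazilar: *yaliyag > yoliyog > yoliyok  (by vowel merger, unconditioned shift)
No other proto-form is consistent with every reflex, so the reconstruction is *yaliyag.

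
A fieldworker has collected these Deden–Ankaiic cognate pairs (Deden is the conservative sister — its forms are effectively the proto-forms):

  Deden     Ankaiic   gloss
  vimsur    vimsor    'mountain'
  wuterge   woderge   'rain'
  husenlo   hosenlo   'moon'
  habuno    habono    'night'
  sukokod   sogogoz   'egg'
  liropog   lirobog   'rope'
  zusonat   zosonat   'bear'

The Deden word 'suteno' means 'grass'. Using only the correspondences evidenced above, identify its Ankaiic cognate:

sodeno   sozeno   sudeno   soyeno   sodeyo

wuterge ~ woderge, husenlo ~ hosenlo — Deden u corresponds to Ankaiic o after a consonant, before a consonant other than r, m, n, p, b, f, v.
wuterge ~ woderge — Deden t corresponds to Ankaiic d between vowels (before a front vowel).
Applying these to Deden 'suteno':
  suteno → soteno   (u→o after a consonant, before a consonant other than r, m, n, p, b, f, v)
  soteno → sodeno   (t→d between vowels (before a front vowel))
So the Ankaiic cognate is 'sodeno'.

sodeno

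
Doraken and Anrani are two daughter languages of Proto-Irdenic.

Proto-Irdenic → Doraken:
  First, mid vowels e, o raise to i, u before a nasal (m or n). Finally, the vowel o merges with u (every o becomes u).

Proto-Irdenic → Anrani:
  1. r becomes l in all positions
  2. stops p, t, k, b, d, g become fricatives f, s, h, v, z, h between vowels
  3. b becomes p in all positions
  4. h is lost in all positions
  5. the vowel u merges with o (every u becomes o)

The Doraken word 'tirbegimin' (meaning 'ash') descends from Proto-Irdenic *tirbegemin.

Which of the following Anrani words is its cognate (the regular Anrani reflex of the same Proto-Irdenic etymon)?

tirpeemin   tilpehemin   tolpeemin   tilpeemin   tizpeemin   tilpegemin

Anrani: start from *tirbegemin.
  rule 1 (unconditioned shift): tirbegemin → tilbegemin
  rule 2 (intervocalic lenition): tilbegemin → tilbehemin
  rule 3 (unconditioned shift): tilbehemin → tilpehemin
  rule 4 (h-loss): tilpehemin → tilpeemin
  rule 5: no change — tilpeemin
  ⇒ Anrani tilpeemin
Among the options, 'tilpeemin' alone shows every Anrani change applied in order.

tilpeemin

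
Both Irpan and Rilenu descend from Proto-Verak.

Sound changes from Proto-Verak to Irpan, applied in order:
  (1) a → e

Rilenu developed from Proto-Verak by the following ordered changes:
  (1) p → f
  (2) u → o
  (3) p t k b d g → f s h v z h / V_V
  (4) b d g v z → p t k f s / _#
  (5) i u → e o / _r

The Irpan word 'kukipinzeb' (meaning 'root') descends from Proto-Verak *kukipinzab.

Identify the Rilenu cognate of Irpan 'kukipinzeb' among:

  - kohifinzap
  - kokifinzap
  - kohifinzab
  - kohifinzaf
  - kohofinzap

Rilenu: *kukipinzab
  kukipinzab → kukifinzab   [unconditioned shift]
  kukifinzab → kokifinzab   [vowel merger]
  kokifinzab → kohifinzab   [intervocalic lenition]
  kohifinzab → kohifinzap   [final devoicing]
  kohifinzap (rule 5 does not apply)
  giving Rilenu kohifinzap.

kohifinzap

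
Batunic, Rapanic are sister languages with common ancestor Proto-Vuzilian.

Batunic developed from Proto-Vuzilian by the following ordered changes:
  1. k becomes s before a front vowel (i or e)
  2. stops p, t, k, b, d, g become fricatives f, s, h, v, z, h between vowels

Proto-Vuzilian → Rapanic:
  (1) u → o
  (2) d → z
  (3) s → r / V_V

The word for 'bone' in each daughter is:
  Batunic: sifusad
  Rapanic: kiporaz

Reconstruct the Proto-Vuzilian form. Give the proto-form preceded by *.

*kipusad

Position 5: Batunic has s, Rapanic has r. Taking the neighbouring segments as reconstructed: Batunic s could go back to *t or *s; Rapanic r could go back to *s or *r — the one source consistent with every daughter is *s.
Position 4: Batunic has u, Rapanic has o. Batunic preserves u here (none of its changes turn any other segment into u), so the proto-segment is *u.
Continuing position by position gives *kipusad; check it forward:
Batunic: *kipusad > sipusad > sifusad  (by palatalisation, intervocalic lenition)
Rapanic: *kipusad
  kipusad → kiposad   [vowel merger]
  kiposad → kiposaz   [unconditioned shift]
  kiposaz → kiporaz   [rhotacism]
  giving Rapanic kiporaz.
No other proto-form is consistent with every reflex, so the reconstruction is *kipusad.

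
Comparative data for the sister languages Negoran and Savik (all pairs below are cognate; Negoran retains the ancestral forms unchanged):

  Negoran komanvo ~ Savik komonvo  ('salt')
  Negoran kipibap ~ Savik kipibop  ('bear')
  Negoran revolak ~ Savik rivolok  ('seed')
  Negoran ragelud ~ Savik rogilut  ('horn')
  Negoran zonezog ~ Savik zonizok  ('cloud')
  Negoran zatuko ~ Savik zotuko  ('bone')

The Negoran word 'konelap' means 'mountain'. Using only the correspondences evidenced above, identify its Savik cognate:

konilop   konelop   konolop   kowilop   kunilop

ragelud ~ rogilut, zonezog ~ zonizok — Negoran e corresponds to Savik i after a consonant, before a consonant other than r, m, n, p, b, f, v.
kipibap ~ kipibop — Negoran a corresponds to Savik o after a consonant, before a labial obstruent.
Applying these to Negoran 'konelap':
  konelap → konilap   (e→i after a consonant, before a consonant other than r, m, n, p, b, f, v)
  konilap → konilop   (a→o after a consonant, before a labial obstruent)
So the Savik cognate is 'konilop'.

konilop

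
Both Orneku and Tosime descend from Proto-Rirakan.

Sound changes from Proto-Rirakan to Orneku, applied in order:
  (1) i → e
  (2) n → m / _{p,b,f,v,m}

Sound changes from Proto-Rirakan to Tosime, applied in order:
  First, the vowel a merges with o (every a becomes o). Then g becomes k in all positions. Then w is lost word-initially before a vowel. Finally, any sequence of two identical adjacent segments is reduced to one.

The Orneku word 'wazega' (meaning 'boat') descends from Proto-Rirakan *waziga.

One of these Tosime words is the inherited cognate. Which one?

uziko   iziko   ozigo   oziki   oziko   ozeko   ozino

Tosime: start from *waziga.
  rule 1 (vowel merger): waziga → wozigo
  rule 2 (unconditioned shift): wozigo → woziko
  rule 3 (glide loss): woziko → oziko
  rule 4: no change — oziko
  ⇒ Tosime oziko

oziko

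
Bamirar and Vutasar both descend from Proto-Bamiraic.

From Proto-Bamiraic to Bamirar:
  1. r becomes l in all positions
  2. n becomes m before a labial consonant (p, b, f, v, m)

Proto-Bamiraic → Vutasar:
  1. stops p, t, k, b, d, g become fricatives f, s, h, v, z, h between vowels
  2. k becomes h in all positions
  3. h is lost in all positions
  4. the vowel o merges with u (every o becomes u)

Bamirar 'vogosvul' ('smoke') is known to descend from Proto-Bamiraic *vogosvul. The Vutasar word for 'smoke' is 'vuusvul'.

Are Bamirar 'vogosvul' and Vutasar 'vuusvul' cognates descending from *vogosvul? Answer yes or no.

Derive the expected Vutasar reflex of *vogosvul:
Vutasar: *vogosvul
  vogosvul → vohosvul   [intervocalic lenition]
  vohosvul (rule 2 does not apply)
  vohosvul → voosvul   [h-loss]
  voosvul → vuusvul   [vowel merger]
  giving Vutasar vuusvul.
Vutasar 'vuusvul' matches the regular reflex exactly, so the pair is cognate.

yes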